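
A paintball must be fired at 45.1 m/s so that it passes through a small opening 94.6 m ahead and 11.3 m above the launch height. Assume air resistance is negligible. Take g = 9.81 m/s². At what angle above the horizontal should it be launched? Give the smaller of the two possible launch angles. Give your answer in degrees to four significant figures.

20.84°

Trajectory: y = x tanθ − g x² (1 + tan²θ)/(2v₀²). With x = 94.6, y = 11.3, v₀ = 45.1, g = 9.81:
21.58 tan²θ − 94.6 tanθ + (32.88) = 0.
tanθ = [94.6 ± √(94.6² − 4 × 21.58 × (32.88))] / (2 × 21.58) = (94.6 ± 78.17) / 43.16, giving tanθ = 0.3806 or 4.003.
θ = 20.84° or 75.97°; the smaller is 20.84°.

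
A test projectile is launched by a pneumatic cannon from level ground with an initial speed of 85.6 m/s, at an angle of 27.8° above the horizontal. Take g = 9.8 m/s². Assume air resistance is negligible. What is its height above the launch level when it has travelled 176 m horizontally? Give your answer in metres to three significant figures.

Resolve: vₓ = 85.60 cos 27.8° = 75.72 m/s and v_y0 = 85.60 sin 27.8° = 39.92 m/s.
At x = 176 m, t = x/vₓ = 176/75.72 = 2.324 s.
Height: y = v_y0 t − ½ g t² = 39.92 × 2.324 − 4.900 × 2.324² = 92.79 − 26.47 = 66.32 m.

66.3 m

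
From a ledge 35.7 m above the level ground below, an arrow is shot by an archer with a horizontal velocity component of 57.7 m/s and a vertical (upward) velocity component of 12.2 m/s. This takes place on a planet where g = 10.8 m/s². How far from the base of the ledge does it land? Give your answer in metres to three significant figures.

The projectile lands when y = 35.7 + (12.20) t − ½·10.8·t² = 0. Positive root: t = (12.20 + √(12.20² + 2·10.8·35.7)) / 10.8 = (12.20 + 30.33) / 10.8 = 3.938 s.
Horizontal distance: R = vₓ t = 57.70 × 3.938 = 227.2 m.

227 m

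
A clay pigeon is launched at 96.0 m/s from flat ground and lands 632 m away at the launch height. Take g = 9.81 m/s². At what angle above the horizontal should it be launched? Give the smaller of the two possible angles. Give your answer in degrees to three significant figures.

From R = (v₀²/g) sin 2θ: sin 2θ = 9.81 × 632 / 9216.0 = 0.6727.
2θ = 42.28° or 180° − 42.28° = 137.7°, so θ = 21.14° or 68.86°.
The smaller angle is 21.14°.

21.1°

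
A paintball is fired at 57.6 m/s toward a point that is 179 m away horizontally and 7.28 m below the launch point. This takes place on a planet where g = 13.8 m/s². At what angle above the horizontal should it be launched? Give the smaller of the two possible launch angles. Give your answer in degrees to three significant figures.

Trajectory: y = x tanθ − g x² (1 + tan²θ)/(2v₀²). With x = 179, y = −7.28, v₀ = 57.6, g = 13.8:
66.64 tan²θ − 179 tanθ + (59.36) = 0.
tanθ = [179 ± √(179² − 4 × 66.64 × (59.36))] / (2 × 66.64) = (179 ± 127.4) / 133.3, giving tanθ = 0.3875 or 2.299.
θ = 21.18° or 66.49°; the smaller is 21.18°.

21.2°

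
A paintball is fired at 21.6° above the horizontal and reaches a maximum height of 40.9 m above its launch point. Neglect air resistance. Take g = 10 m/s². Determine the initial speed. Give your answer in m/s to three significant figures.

At the peak v_y = 0, so v_y0 = √(2gH) = √(2 × 10.0 × 40.9) = 28.60 m/s.
v_y0 = v₀ sin θ ⇒ v₀ = 28.60 / sin 21.6° = 77.69 m/s.

77.7 m/s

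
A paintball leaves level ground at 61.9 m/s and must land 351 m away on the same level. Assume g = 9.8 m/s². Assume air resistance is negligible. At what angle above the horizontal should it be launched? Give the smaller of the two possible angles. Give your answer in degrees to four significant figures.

R = v₀² sin 2θ / g gives sin 2θ = gR/v₀² = 9.80·351/61.9² = 0.8977.
2θ = 63.86° or 180° − 63.86° = 116.1°, so θ = 31.93° or 58.07°.
The smaller angle is 31.93°.

31.93°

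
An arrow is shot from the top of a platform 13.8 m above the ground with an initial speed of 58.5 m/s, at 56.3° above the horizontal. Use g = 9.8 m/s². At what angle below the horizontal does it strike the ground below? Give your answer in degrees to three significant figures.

57.7°

vₓ = 58.50 cos 56.3° = 32.46 m/s; v_y0 = 58.50 sin 56.3° = 48.67 m/s.
The projectile lands when y = 13.8 + (48.67) t − ½·9.80·t² = 0. Positive root: t = (48.67 + √(48.67² + 2·9.80·13.8)) / 9.80 = (48.67 + 51.37) / 9.80 = 10.21 s.
At impact: v_y = v_y0 − g t = −51.37 m/s; vₓ = 32.46 m/s.
Angle below horizontal: arctan(|v_y|/vₓ) = arctan(51.37/32.46) = 57.71°.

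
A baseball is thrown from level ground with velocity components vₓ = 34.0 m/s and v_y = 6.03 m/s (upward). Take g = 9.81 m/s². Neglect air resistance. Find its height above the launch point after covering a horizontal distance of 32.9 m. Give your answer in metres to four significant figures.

Time to reach x = 32.9 m: t = x/vₓ = 32.9/34.00 = 0.9676 s.
Height: y = v_y0 t − ½ g t² = 6.030 × 0.9676 − 4.905 × 0.9676² = 5.835 − 4.593 = 1.242 m.

1.242 m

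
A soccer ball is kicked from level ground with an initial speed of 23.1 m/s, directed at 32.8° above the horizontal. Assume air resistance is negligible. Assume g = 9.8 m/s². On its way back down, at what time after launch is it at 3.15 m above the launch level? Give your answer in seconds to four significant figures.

Components: vₓ = 23.10 cos 32.8° = 19.42 m/s, v_y0 = 23.10 sin 32.8° = 12.51 m/s.
Set y = v_y0 t − ½ g t² = 3.15: 4.900 t² − 12.51 t + 3.15 = 0.
t = [12.51 ± √(12.51² − 2·9.80·3.15)] / 9.80 = (12.51 ± 9.739) / 9.80, so t = 0.2831 s or t = 2.271 s.
The descending-branch root is 2.271 s.

2.271 s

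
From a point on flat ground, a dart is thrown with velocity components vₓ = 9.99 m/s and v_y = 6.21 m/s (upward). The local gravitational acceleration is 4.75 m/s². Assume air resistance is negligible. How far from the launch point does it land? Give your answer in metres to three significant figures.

Time aloft: T = 2 v_y0 / g = 2 × 6.210 / 4.75 = 2.615 s.
Range: R = vₓ T = 9.990 × 2.615 = 26.12 m.

26.1 m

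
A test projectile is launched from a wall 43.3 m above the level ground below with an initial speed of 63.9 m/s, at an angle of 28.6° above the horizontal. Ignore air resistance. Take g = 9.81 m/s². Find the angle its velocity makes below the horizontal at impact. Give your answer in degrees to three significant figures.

37.0°

vₓ = 63.90 cos 28.6° = 56.10 m/s; v_y0 = 63.90 sin 28.6° = 30.59 m/s.
With up positive and y = 0 at the ground: y(t) = 43.3 + (30.59) t − 4.905 t². Setting y = 0 and taking the positive root: t = [30.59 + √(30.59² + 2·9.81·43.3)] / 9.81 = (30.59 + 42.25) / 9.81 = 7.425 s.
At impact: v_y = v_y0 − g t = −42.25 m/s; vₓ = 56.10 m/s.
Angle below horizontal: arctan(|v_y|/vₓ) = arctan(42.25/56.10) = 36.98°.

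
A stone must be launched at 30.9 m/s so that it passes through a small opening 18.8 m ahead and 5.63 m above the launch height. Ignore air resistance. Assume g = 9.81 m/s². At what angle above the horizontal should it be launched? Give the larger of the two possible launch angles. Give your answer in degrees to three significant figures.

84.3°

Trajectory: y = x tanθ − g x² (1 + tan²θ)/(2v₀²). With x = 18.8, y = 5.63, v₀ = 30.9, g = 9.81:
1.816 tan²θ − 18.8 tanθ + (7.446) = 0.
tanθ = [18.8 ± √(18.8² − 4 × 1.816 × (7.446))] / (2 × 1.816) = (18.8 ± 17.30) / 3.631, giving tanθ = 0.4125 or 9.942.
θ = 22.42° or 84.26°; the larger is 84.26°.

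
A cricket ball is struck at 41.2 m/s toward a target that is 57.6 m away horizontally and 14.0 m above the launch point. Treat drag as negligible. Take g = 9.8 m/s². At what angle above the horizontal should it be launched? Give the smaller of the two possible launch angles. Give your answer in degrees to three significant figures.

23.8°

Trajectory: y = x tanθ − g x² (1 + tan²θ)/(2v₀²). With x = 57.6, y = 14.0, v₀ = 41.2, g = 9.80:
9.577 tan²θ − 57.6 tanθ + (23.58) = 0.
tanθ = [57.6 ± √(57.6² − 4 × 9.577 × (23.58))] / (2 × 9.577) = (57.6 ± 49.14) / 19.15, giving tanθ = 0.4418 or 5.572.
θ = 23.83° or 79.83°; the smaller is 23.83°.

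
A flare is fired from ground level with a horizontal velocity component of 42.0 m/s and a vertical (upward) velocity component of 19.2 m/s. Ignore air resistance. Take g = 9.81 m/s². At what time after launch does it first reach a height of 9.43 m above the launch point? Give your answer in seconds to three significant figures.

0.576 s

Require v_y0 t − ½ g t² = 9.43, i.e. 4.905 t² − 19.20 t + 9.43 = 0.
Quadratic formula: t = (19.20 ± √183.62) / 9.81 = (19.20 ± 13.55) / 9.81 → t = 0.5759 s or 3.339 s.
The first (ascending) time is 0.5759 s.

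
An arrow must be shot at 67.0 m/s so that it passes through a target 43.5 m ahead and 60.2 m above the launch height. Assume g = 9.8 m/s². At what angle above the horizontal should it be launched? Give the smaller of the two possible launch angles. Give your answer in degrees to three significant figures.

Trajectory: y = x tanθ − g x² (1 + tan²θ)/(2v₀²). With x = 43.5, y = 60.2, v₀ = 67.0, g = 9.80:
2.065 tan²θ − 43.5 tanθ + (62.27) = 0.
tanθ = [43.5 ± √(43.5² − 4 × 2.065 × (62.27))] / (2 × 2.065) = (43.5 ± 37.12) / 4.131, giving tanθ = 1.545 or 19.52.
θ = 57.08° or 87.07°; the smaller is 57.08°.

57.1°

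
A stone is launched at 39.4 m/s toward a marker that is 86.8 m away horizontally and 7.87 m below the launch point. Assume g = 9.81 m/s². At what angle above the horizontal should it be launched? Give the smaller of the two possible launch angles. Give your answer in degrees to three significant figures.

Trajectory: y = x tanθ − g x² (1 + tan²θ)/(2v₀²). With x = 86.8, y = −7.87, v₀ = 39.4, g = 9.81:
23.81 tan²θ − 86.8 tanθ + (15.94) = 0.
tanθ = [86.8 ± √(86.8² − 4 × 23.81 × (15.94))] / (2 × 23.81) = (86.8 ± 77.57) / 47.61, giving tanθ = 0.1939 or 3.452.
θ = 10.97° or 73.85°; the smaller is 10.97°.

11.0°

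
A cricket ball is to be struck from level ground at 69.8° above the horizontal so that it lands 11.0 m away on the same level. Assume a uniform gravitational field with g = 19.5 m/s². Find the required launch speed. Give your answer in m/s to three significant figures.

18.2 m/s

Level-ground range: R = v₀² sin(2θ)/g, so v₀ = √(gR / sin 2θ).
v₀ = √(19.5 × 11.0 / sin 139.6°) = √(214.5 / 0.6481) = √330.96 = 18.19 m/s.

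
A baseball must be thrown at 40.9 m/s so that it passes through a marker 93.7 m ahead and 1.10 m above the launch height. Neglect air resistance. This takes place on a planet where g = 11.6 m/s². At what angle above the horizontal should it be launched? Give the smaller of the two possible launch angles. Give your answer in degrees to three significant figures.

Trajectory: y = x tanθ − g x² (1 + tan²θ)/(2v₀²). With x = 93.7, y = 1.10, v₀ = 40.9, g = 11.6:
30.44 tan²θ − 93.7 tanθ + (31.54) = 0.
tanθ = [93.7 ± √(93.7² − 4 × 30.44 × (31.54))] / (2 × 30.44) = (93.7 ± 70.28) / 60.88, giving tanθ = 0.3847 or 2.693.
θ = 21.04° or 69.63°; the smaller is 21.04°.

21.0°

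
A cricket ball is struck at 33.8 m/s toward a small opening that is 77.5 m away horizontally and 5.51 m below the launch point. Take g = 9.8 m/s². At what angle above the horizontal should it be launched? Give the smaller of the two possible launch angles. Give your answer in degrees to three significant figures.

Trajectory: y = x tanθ − g x² (1 + tan²θ)/(2v₀²). With x = 77.5, y = −5.51, v₀ = 33.8, g = 9.80:
25.76 tan²θ − 77.5 tanθ + (20.25) = 0.
tanθ = [77.5 ± √(77.5² − 4 × 25.76 × (20.25))] / (2 × 25.76) = (77.5 ± 62.61) / 51.52, giving tanθ = 0.2891 or 2.719.
θ = 16.12° or 69.81°; the smaller is 16.12°.

16.1°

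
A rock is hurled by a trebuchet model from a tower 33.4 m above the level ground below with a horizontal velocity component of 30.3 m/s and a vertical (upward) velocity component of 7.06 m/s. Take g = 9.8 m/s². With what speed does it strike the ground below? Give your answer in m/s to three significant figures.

Vertical motion (up positive, ground at y = 0): 4.900 t² − (7.060) t − 33.4 = 0, so t = (7.060 + √(7.060² + 2·9.80·33.4)) / 9.80 = (7.060 + 26.54) / 9.80 = 3.429 s.
Vertical velocity at impact: v_y = v_y0 − g t = 7.060 − 9.80 × 3.429 = −26.54 m/s.
Speed: |v| = √(vₓ² + v_y²) = √(30.30² + 26.54²) = 40.28 m/s.

40.3 m/s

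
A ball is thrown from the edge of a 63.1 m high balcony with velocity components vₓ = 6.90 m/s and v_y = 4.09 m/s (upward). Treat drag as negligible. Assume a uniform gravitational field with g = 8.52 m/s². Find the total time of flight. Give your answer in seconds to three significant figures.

4.36 s

Vertical motion (up positive, ground at y = 0): 4.260 t² − (4.090) t − 63.1 = 0, so t = (4.090 + √(4.090² + 2·8.52·63.1)) / 8.52 = (4.090 + 33.04) / 8.52 = 4.359 s.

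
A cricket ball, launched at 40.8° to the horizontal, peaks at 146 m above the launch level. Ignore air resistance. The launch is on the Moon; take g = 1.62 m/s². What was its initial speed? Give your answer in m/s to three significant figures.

At the peak v_y = 0, so v_y0 = √(2gH) = √(2 × 1.62 × 146) = 21.75 m/s.
v_y0 = v₀ sin θ ⇒ v₀ = 21.75 / sin 40.8° = 33.29 m/s.

33.3 m/s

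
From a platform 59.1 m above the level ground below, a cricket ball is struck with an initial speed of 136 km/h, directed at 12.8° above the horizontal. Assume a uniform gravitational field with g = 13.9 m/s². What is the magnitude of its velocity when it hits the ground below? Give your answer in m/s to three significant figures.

Convert: 136 km/h = 136/3.6 = 37.78 m/s.
vₓ = 37.78 cos 12.8° = 36.84 m/s; v_y0 = 37.78 sin 12.8° = 8.370 m/s.
With up positive and y = 0 at the ground: y(t) = 59.1 + (8.370) t − 6.950 t². Setting y = 0 and taking the positive root: t = [8.370 + √(8.370² + 2·13.9·59.1)] / 13.9 = (8.370 + 41.39) / 13.9 = 3.580 s.
Vertical velocity at impact: v_y = v_y0 − g t = 8.370 − 13.9 × 3.580 = −41.39 m/s.
Speed: |v| = √(vₓ² + v_y²) = √(36.84² + 41.39²) = 55.41 m/s.

55.4 m/s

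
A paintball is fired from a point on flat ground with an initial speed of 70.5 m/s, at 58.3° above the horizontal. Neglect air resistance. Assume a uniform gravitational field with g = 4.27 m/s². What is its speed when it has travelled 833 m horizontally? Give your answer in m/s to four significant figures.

Resolve: vₓ = 70.50 cos 58.3° = 37.05 m/s and v_y0 = 70.50 sin 58.3° = 59.98 m/s.
At x = 833 m, t = x/vₓ = 833/37.05 = 22.49 s.
Vertical velocity there: v_y = v_y0 − g t = 59.98 − 4.27 × 22.49 = −36.03 m/s.
Speed: √(vₓ² + v_y²) = √(37.05² + 36.03²) = 51.68 m/s.

51.68 m/s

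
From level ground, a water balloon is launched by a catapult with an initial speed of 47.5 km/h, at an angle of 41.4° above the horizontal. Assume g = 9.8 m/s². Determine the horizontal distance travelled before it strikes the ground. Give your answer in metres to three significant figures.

Convert: 47.5 km/h = 47.5/3.6 = 13.19 m/s.
Resolve: vₓ = 13.19 cos 41.4° = 9.897 m/s and v_y0 = 13.19 sin 41.4° = 8.726 m/s.
Flight time T = 2 v_y0 / g = 1.781 s.
Range: R = vₓ T = 9.897 × 1.781 = 17.62 m.

17.6 m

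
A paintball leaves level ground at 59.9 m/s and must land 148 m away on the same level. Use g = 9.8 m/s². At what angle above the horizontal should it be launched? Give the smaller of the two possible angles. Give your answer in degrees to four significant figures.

Level-ground range R = v₀² sin(2θ)/g ⇒ sin(2θ) = gR/v₀² = 9.80 × 148 / 59.9² = 0.4042.
2θ = 23.84° or 180° − 23.84° = 156.2°, so θ = 11.92° or 78.08°.
The smaller angle is 11.92°.

11.92°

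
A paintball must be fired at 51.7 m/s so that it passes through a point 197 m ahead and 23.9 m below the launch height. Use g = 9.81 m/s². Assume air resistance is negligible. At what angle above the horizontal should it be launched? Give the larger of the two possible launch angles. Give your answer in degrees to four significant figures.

68.20°

Trajectory: y = x tanθ − g x² (1 + tan²θ)/(2v₀²). With x = 197, y = −23.9, v₀ = 51.7, g = 9.81:
71.22 tan²θ − 197 tanθ + (47.32) = 0.
tanθ = [197 ± √(197² − 4 × 71.22 × (47.32))] / (2 × 71.22) = (197 ± 159.2) / 142.4, giving tanθ = 0.2657 or 2.500.
θ = 14.88° or 68.20°; the larger is 68.20°.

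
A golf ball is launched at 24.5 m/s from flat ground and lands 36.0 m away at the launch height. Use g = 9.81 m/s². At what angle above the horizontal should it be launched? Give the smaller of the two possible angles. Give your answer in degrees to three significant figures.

From R = (v₀²/g) sin 2θ: sin 2θ = 9.81 × 36.0 / 600.25 = 0.5884.
2θ = 36.04° or 180° − 36.04° = 144.0°, so θ = 18.02° or 71.98°.
The smaller angle is 18.02°.

18.0°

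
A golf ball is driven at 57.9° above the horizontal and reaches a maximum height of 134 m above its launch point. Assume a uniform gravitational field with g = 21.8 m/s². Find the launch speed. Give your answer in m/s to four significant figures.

At the peak v_y = 0, so v_y0 = √(2gH) = √(2 × 21.8 × 134) = 76.44 m/s.
v_y0 = v₀ sin θ ⇒ v₀ = 76.44 / sin 57.9° = 90.23 m/s.

90.23 m/s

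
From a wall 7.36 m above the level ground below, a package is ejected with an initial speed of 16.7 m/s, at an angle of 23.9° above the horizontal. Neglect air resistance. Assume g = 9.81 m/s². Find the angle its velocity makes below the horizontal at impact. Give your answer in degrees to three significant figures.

Resolve: vₓ = 16.70 cos 23.9° = 15.27 m/s and v_y0 = 16.70 sin 23.9° = 6.766 m/s.
With up positive and y = 0 at the ground: y(t) = 7.36 + (6.766) t − 4.905 t². Setting y = 0 and taking the positive root: t = [6.766 + √(6.766² + 2·9.81·7.36)] / 9.81 = (6.766 + 13.79) / 9.81 = 2.095 s.
At impact: v_y = v_y0 − g t = −13.79 m/s; vₓ = 15.27 m/s.
Angle below horizontal: arctan(|v_y|/vₓ) = arctan(13.79/15.27) = 42.09°.

42.1°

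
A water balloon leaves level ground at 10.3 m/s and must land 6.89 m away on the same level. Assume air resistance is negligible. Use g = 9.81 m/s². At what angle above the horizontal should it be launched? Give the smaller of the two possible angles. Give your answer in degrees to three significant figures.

19.8°

R = v₀² sin 2θ / g gives sin 2θ = gR/v₀² = 9.81·6.89/10.3² = 0.6371.
2θ = 39.58° or 180° − 39.58° = 140.4°, so θ = 19.79° or 70.21°.
The smaller angle is 19.79°.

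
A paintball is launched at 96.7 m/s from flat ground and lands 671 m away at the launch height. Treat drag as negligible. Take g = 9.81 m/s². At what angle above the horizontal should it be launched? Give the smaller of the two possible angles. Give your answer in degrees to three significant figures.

22.4°

R = v₀² sin 2θ / g gives sin 2θ = gR/v₀² = 9.81·671/96.7² = 0.7039.
2θ = 44.74° or 180° − 44.74° = 135.3°, so θ = 22.37° or 67.63°.
The smaller angle is 22.37°.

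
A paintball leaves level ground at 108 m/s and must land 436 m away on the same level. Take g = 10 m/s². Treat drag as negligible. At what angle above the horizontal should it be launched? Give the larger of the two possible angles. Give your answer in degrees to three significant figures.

From R = (v₀²/g) sin 2θ: sin 2θ = 10.0 × 436 / 11664 = 0.3738.
2θ = 21.95° or 180° − 21.95° = 158.0°, so θ = 10.98° or 79.02°.
The larger angle is 79.02°.

79.0°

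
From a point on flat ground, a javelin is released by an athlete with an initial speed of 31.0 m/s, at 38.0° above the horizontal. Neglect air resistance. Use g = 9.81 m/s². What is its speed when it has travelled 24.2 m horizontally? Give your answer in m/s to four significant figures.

Horizontal component vₓ = 31.00 cos 38.0° = 24.43 m/s; vertical v_y0 = 31.00 sin 38.0° = 19.09 m/s.
At x = 24.2 m, t = x/vₓ = 24.2/24.43 = 0.9907 s.
Vertical velocity there: v_y = v_y0 − g t = 19.09 − 9.81 × 0.9907 = 9.367 m/s.
Speed: √(vₓ² + v_y²) = √(24.43² + 9.367²) = 26.16 m/s.

26.16 m/s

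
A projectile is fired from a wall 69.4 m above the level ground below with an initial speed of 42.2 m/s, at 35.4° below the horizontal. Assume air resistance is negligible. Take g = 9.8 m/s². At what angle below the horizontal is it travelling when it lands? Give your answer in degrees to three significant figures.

Horizontal component vₓ = 42.20 cos 35.4° = 34.40 m/s; vertical v_y0 = −24.45 m/s (downward).
The projectile lands when y = 69.4 + (−24.45) t − ½·9.80·t² = 0. Positive root: t = (−24.45 + √(24.45² + 2·9.80·69.4)) / 9.80 = (−24.45 + 44.25) / 9.80 = 2.021 s.
At impact: v_y = v_y0 − g t = −44.25 m/s; vₓ = 34.40 m/s.
Angle below horizontal: arctan(|v_y|/vₓ) = arctan(44.25/34.40) = 52.14°.

52.1°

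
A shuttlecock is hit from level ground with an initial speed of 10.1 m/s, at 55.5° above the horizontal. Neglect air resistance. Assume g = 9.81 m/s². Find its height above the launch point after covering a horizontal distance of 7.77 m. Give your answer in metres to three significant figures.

vₓ = 10.10 cos 55.5° = 5.721 m/s; v_y0 = 10.10 sin 55.5° = 8.324 m/s.
At x = 7.77 m, t = x/vₓ = 7.77/5.721 = 1.358 s.
Height: y = v_y0 t − ½ g t² = 8.324 × 1.358 − 4.905 × 1.358² = 11.31 − 9.049 = 2.257 m.

2.26 m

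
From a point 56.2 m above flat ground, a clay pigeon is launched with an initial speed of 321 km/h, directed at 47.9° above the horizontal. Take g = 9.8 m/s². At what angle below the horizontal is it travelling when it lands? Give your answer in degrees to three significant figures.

Convert: 321 km/h = 321/3.6 = 89.17 m/s.
Resolve: vₓ = 89.17 cos 47.9° = 59.78 m/s and v_y0 = 89.17 sin 47.9° = 66.16 m/s.
With up positive and y = 0 at the ground: y(t) = 56.2 + (66.16) t − 4.900 t². Setting y = 0 and taking the positive root: t = [66.16 + √(66.16² + 2·9.80·56.2)] / 9.80 = (66.16 + 74.02) / 9.80 = 14.30 s.
At impact: v_y = v_y0 − g t = −74.02 m/s; vₓ = 59.78 m/s.
Angle below horizontal: arctan(|v_y|/vₓ) = arctan(74.02/59.78) = 51.07°.

51.1°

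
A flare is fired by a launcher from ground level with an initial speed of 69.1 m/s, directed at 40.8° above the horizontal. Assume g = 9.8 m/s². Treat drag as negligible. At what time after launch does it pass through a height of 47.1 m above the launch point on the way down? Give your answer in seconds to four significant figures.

8.015 s

Horizontal component vₓ = 69.10 cos 40.8° = 52.31 m/s; vertical v_y0 = 69.10 sin 40.8° = 45.15 m/s.
Require v_y0 t − ½ g t² = 47.1, i.e. 4.900 t² − 45.15 t + 47.1 = 0.
t = [45.15 ± √(45.15² − 2·9.80·47.1)] / 9.80 = (45.15 ± 33.40) / 9.80, so t = 1.199 s or t = 8.015 s.
The descending-branch root is 8.015 s.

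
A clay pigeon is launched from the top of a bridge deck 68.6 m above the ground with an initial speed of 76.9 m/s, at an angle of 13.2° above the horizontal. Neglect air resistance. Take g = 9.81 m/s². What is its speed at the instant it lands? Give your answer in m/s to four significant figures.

85.20 m/s

Horizontal component vₓ = 76.90 cos 13.2° = 74.87 m/s; vertical v_y0 = 76.90 sin 13.2° = 17.56 m/s.
The projectile lands when y = 68.6 + (17.56) t − ½·9.81·t² = 0. Positive root: t = (17.56 + √(17.56² + 2·9.81·68.6)) / 9.81 = (17.56 + 40.67) / 9.81 = 5.936 s.
Vertical velocity at impact: v_y = v_y0 − g t = 17.56 − 9.81 × 5.936 = −40.67 m/s.
Speed: |v| = √(vₓ² + v_y²) = √(74.87² + 40.67²) = 85.20 m/s.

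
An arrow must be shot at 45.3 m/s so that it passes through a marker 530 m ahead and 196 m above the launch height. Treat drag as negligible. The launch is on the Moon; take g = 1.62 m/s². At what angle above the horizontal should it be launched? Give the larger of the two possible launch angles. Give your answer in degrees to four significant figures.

76.31°

Trajectory: y = x tanθ − g x² (1 + tan²θ)/(2v₀²). With x = 530, y = 196, v₀ = 45.3, g = 1.62:
110.9 tan²θ − 530 tanθ + (306.9) = 0.
tanθ = [530 ± √(530² − 4 × 110.9 × (306.9))] / (2 × 110.9) = (530 ± 380.5) / 221.8, giving tanθ = 0.6741 or 4.106.
θ = 33.98° or 76.31°; the larger is 76.31°.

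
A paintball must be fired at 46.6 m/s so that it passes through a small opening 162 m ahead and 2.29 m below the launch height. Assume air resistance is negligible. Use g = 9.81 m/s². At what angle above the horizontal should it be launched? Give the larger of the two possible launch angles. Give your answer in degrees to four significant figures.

Trajectory: y = x tanθ − g x² (1 + tan²θ)/(2v₀²). With x = 162, y = −2.29, v₀ = 46.6, g = 9.81:
59.28 tan²θ − 162 tanθ + (56.99) = 0.
tanθ = [162 ± √(162² − 4 × 59.28 × (56.99))] / (2 × 59.28) = (162 ± 112.8) / 118.6, giving tanθ = 0.4147 or 2.318.
θ = 22.52° or 66.67°; the larger is 66.67°.

66.67°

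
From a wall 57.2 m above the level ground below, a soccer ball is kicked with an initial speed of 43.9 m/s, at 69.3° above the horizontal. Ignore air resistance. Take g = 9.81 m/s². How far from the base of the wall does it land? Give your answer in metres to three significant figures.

149 m

Resolve: vₓ = 43.90 cos 69.3° = 15.52 m/s and v_y0 = 43.90 sin 69.3° = 41.07 m/s.
With up positive and y = 0 at the ground: y(t) = 57.2 + (41.07) t − 4.905 t². Setting y = 0 and taking the positive root: t = [41.07 + √(41.07² + 2·9.81·57.2)] / 9.81 = (41.07 + 53.00) / 9.81 = 9.588 s.
Horizontal distance: R = vₓ t = 15.52 × 9.588 = 148.8 m.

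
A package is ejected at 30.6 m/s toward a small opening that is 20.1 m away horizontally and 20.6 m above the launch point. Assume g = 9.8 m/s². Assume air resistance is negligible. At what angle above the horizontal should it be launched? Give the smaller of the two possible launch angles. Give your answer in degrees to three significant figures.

Trajectory: y = x tanθ − g x² (1 + tan²θ)/(2v₀²). With x = 20.1, y = 20.6, v₀ = 30.6, g = 9.80:
2.114 tan²θ − 20.1 tanθ + (22.71) = 0.
tanθ = [20.1 ± √(20.1² − 4 × 2.114 × (22.71))] / (2 × 2.114) = (20.1 ± 14.56) / 4.228, giving tanθ = 1.311 or 8.196.
θ = 52.66° or 83.04°; the smaller is 52.66°.

52.7°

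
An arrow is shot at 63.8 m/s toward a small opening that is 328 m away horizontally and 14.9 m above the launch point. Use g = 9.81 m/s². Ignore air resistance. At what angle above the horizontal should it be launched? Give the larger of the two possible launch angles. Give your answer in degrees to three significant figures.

63.0°

Trajectory: y = x tanθ − g x² (1 + tan²θ)/(2v₀²). With x = 328, y = 14.9, v₀ = 63.8, g = 9.81:
129.6 tan²θ − 328 tanθ + (144.5) = 0.
tanθ = [328 ± √(328² − 4 × 129.6 × (144.5))] / (2 × 129.6) = (328 ± 180.6) / 259.3, giving tanθ = 0.5684 or 1.962.
θ = 29.61° or 62.99°; the larger is 62.99°.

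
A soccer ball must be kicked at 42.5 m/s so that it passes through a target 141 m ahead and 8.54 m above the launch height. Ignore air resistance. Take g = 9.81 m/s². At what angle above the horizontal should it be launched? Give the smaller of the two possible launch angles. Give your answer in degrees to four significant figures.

29.52°

Trajectory: y = x tanθ − g x² (1 + tan²θ)/(2v₀²). With x = 141, y = 8.54, v₀ = 42.5, g = 9.81:
53.99 tan²θ − 141 tanθ + (62.53) = 0.
tanθ = [141 ± √(141² − 4 × 53.99 × (62.53))] / (2 × 53.99) = (141 ± 79.86) / 108.0, giving tanθ = 0.5662 or 2.045.
θ = 29.52° or 63.95°; the smaller is 29.52°.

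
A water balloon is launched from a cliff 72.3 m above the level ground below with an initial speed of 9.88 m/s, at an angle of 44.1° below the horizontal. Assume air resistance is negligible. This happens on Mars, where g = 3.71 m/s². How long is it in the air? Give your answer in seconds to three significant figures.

vₓ = 9.880 cos 44.1° = 7.095 m/s; v_y0 = −6.876 m/s (downward).
With up positive and y = 0 at the ground: y(t) = 72.3 + (−6.876) t − 1.855 t². Setting y = 0 and taking the positive root: t = [−6.876 + √(6.876² + 2·3.71·72.3)] / 3.71 = (−6.876 + 24.16) / 3.71 = 4.659 s.

4.66 s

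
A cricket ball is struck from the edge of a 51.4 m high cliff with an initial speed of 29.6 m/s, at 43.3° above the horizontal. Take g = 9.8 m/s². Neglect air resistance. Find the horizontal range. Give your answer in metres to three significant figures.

127 m

Horizontal component vₓ = 29.60 cos 43.3° = 21.54 m/s; vertical v_y0 = 29.60 sin 43.3° = 20.30 m/s.
Vertical motion (up positive, ground at y = 0): 4.900 t² − (20.30) t − 51.4 = 0, so t = (20.30 + √(20.30² + 2·9.80·51.4)) / 9.80 = (20.30 + 37.68) / 9.80 = 5.916 s.
Horizontal distance: R = vₓ t = 21.54 × 5.916 = 127.4 m.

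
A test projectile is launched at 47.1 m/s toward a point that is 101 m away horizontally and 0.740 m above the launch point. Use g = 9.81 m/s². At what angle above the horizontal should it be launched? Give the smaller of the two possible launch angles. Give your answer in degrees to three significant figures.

13.7°

Trajectory: y = x tanθ − g x² (1 + tan²θ)/(2v₀²). With x = 101, y = 0.740, v₀ = 47.1, g = 9.81:
22.55 tan²θ − 101 tanθ + (23.29) = 0.
tanθ = [101 ± √(101² − 4 × 22.55 × (23.29))] / (2 × 22.55) = (101 ± 90.00) / 45.11, giving tanθ = 0.2439 or 4.234.
θ = 13.71° or 76.71°; the smaller is 13.71°.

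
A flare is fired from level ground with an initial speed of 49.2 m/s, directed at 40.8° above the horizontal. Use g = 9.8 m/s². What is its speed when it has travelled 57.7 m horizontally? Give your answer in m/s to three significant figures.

Horizontal component vₓ = 49.20 cos 40.8° = 37.24 m/s; vertical v_y0 = 49.20 sin 40.8° = 32.15 m/s.
Time to reach x = 57.7 m: t = x/vₓ = 57.7/37.24 = 1.549 s.
Vertical velocity there: v_y = v_y0 − g t = 32.15 − 9.80 × 1.549 = 16.97 m/s.
Speed: √(vₓ² + v_y²) = √(37.24² + 16.97²) = 40.93 m/s.

40.9 m/s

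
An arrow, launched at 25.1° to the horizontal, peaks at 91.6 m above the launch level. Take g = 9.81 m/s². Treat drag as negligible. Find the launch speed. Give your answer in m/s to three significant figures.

At the peak v_y = 0, so v_y0 = √(2gH) = √(2 × 9.81 × 91.6) = 42.39 m/s.
v_y0 = v₀ sin θ ⇒ v₀ = 42.39 / sin 25.1° = 99.94 m/s.

99.9 m/s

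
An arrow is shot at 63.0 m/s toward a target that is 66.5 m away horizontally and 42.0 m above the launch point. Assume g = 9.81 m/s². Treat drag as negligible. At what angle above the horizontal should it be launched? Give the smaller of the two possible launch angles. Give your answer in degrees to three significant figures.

Trajectory: y = x tanθ − g x² (1 + tan²θ)/(2v₀²). With x = 66.5, y = 42.0, v₀ = 63.0, g = 9.81:
5.465 tan²θ − 66.5 tanθ + (47.47) = 0.
tanθ = [66.5 ± √(66.5² − 4 × 5.465 × (47.47))] / (2 × 5.465) = (66.5 ± 58.18) / 10.93, giving tanθ = 0.7614 or 11.41.
θ = 37.29° or 84.99°; the smaller is 37.29°.

37.3°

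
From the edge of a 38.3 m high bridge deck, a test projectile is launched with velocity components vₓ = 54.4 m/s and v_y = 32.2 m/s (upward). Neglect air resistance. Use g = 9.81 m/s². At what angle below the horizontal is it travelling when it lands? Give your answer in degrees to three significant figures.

Vertical motion (up positive, ground at y = 0): 4.905 t² − (32.20) t − 38.3 = 0, so t = (32.20 + √(32.20² + 2·9.81·38.3)) / 9.81 = (32.20 + 42.29) / 9.81 = 7.593 s.
At impact: v_y = v_y0 − g t = −42.29 m/s; vₓ = 54.40 m/s.
Angle below horizontal: arctan(|v_y|/vₓ) = arctan(42.29/54.40) = 37.86°.

37.9°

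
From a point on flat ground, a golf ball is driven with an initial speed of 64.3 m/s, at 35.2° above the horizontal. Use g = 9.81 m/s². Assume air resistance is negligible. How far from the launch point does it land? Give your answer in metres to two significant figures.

400 m

Horizontal component vₓ = 64.30 cos 35.2° = 52.54 m/s; vertical v_y0 = 64.30 sin 35.2° = 37.06 m/s.
Flight time T = 2 v_y0 / g = 7.556 s.
Range: R = vₓ T = 52.54 × 7.556 = 397.0 m.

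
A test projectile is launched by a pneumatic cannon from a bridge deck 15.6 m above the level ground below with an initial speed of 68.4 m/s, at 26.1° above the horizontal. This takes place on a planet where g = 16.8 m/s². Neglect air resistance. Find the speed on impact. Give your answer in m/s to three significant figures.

72.1 m/s

Horizontal component vₓ = 68.40 cos 26.1° = 61.43 m/s; vertical v_y0 = 68.40 sin 26.1° = 30.09 m/s.
The projectile lands when y = 15.6 + (30.09) t − ½·16.8·t² = 0. Positive root: t = (30.09 + √(30.09² + 2·16.8·15.6)) / 16.8 = (30.09 + 37.81) / 16.8 = 4.042 s.
Vertical velocity at impact: v_y = v_y0 − g t = 30.09 − 16.8 × 4.042 = −37.81 m/s.
Speed: |v| = √(vₓ² + v_y²) = √(61.43² + 37.81²) = 72.13 m/s.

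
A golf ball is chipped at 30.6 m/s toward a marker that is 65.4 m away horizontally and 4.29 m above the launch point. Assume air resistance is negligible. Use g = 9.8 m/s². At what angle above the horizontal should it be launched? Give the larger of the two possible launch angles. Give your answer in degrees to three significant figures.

67.6°

Trajectory: y = x tanθ − g x² (1 + tan²θ)/(2v₀²). With x = 65.4, y = 4.29, v₀ = 30.6, g = 9.80:
22.38 tan²θ − 65.4 tanθ + (26.67) = 0.
tanθ = [65.4 ± √(65.4² − 4 × 22.38 × (26.67))] / (2 × 22.38) = (65.4 ± 43.46) / 44.77, giving tanθ = 0.4900 or 2.432.
θ = 26.11° or 67.65°; the larger is 67.65°.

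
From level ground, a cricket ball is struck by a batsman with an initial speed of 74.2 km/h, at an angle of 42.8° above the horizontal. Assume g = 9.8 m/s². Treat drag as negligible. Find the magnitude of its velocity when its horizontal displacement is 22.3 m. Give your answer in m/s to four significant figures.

Convert: 74.2 km/h = 74.2/3.6 = 20.61 m/s.
Components: vₓ = 20.61 cos 42.8° = 15.12 m/s, v_y0 = 20.61 sin 42.8° = 14.00 m/s.
x = vₓ t ⇒ t = 22.3/15.12 = 1.475 s.
Vertical velocity there: v_y = v_y0 − g t = 14.00 − 9.80 × 1.475 = −0.4468 m/s.
Speed: √(vₓ² + v_y²) = √(15.12² + 0.4468²) = 15.13 m/s.

15.13 m/s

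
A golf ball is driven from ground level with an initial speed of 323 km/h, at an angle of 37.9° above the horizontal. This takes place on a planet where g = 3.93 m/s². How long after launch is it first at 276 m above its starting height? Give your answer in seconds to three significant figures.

6.53 s

Convert: 323 km/h = 323/3.6 = 89.72 m/s.
Horizontal component vₓ = 89.72 cos 37.9° = 70.80 m/s; vertical v_y0 = 89.72 sin 37.9° = 55.12 m/s.
Set y = v_y0 t − ½ g t² = 276: 1.965 t² − 55.12 t + 276 = 0.
t = [55.12 ± √(55.12² − 2·3.93·276)] / 3.93 = (55.12 ± 29.47) / 3.93, so t = 6.526 s or t = 21.52 s.
The first (ascending) time is 6.526 s.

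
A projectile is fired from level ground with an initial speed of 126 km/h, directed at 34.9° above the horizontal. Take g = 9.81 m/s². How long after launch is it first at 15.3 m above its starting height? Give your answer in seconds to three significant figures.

1.02 s

Convert: 126 km/h = 126/3.6 = 35.00 m/s.
vₓ = 35.00 cos 34.9° = 28.71 m/s; v_y0 = 35.00 sin 34.9° = 20.03 m/s.
Set y = v_y0 t − ½ g t² = 15.3: 4.905 t² − 20.03 t + 15.3 = 0.
Quadratic formula: t = (20.03 ± √100.82) / 9.81 = (20.03 ± 10.04) / 9.81 → t = 1.018 s or 3.065 s.
The first (ascending) time is 1.018 s.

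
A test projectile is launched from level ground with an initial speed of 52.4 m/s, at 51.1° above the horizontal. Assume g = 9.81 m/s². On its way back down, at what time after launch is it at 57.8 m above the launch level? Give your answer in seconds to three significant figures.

6.50 s

Components: vₓ = 52.40 cos 51.1° = 32.91 m/s, v_y0 = 52.40 sin 51.1° = 40.78 m/s.
Require v_y0 t − ½ g t² = 57.8, i.e. 4.905 t² − 40.78 t + 57.8 = 0.
t = [40.78 ± √(40.78² − 2·9.81·57.8)] / 9.81 = (40.78 ± 23.00) / 9.81, so t = 1.813 s or t = 6.501 s.
The descending-branch root is 6.501 s.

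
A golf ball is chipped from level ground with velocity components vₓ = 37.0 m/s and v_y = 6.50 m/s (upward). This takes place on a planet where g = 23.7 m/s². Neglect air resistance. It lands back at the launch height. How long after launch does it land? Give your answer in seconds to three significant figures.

0.549 s

Landing at launch height ⇒ T = 2 v_y0 / g = 2 × 6.500 / 23.7 = 0.5485 s.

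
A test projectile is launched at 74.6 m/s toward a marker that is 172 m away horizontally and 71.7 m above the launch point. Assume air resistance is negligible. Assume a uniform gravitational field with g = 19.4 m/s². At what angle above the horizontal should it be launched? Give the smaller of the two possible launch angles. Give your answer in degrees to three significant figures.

Trajectory: y = x tanθ − g x² (1 + tan²θ)/(2v₀²). With x = 172, y = 71.7, v₀ = 74.6, g = 19.4:
51.56 tan²θ − 172 tanθ + (123.3) = 0.
tanθ = [172 ± √(172² − 4 × 51.56 × (123.3))] / (2 × 51.56) = (172 ± 64.50) / 103.1, giving tanθ = 1.042 or 2.293.
θ = 46.19° or 66.44°; the smaller is 46.19°.

46.2°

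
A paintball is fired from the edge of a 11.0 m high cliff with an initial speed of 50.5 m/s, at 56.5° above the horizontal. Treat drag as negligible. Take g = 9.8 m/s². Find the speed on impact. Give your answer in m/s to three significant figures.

Components: vₓ = 50.50 cos 56.5° = 27.87 m/s, v_y0 = 50.50 sin 56.5° = 42.11 m/s.
With up positive and y = 0 at the ground: y(t) = 11.0 + (42.11) t − 4.900 t². Setting y = 0 and taking the positive root: t = [42.11 + √(42.11² + 2·9.80·11.0)] / 9.80 = (42.11 + 44.60) / 9.80 = 8.848 s.
Vertical velocity at impact: v_y = v_y0 − g t = 42.11 − 9.80 × 8.848 = −44.60 m/s.
Speed: |v| = √(vₓ² + v_y²) = √(27.87² + 44.60²) = 52.59 m/s.

52.6 m/s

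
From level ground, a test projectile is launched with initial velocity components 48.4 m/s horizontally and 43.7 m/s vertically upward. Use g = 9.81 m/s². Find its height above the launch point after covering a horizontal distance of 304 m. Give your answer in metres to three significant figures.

Time to reach x = 304 m: t = x/vₓ = 304/48.40 = 6.281 s.
Height: y = v_y0 t − ½ g t² = 43.70 × 6.281 − 4.905 × 6.281² = 274.5 − 193.5 = 80.97 m.

81.0 m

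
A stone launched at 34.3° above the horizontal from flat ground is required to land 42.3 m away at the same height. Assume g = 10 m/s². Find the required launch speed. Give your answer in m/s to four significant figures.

21.31 m/s

On level ground R = v₀² sin 2θ / g ⇒ v₀ = √(gR / sin 2θ).
v₀ = √(10.0 × 42.3 / sin 68.60°) = √(423.0 / 0.9311) = √454.32 = 21.31 m/s.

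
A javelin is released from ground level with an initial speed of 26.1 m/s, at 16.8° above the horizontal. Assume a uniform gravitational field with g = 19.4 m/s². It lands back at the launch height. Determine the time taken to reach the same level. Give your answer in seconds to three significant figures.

Horizontal component vₓ = 26.10 cos 16.8° = 24.99 m/s; vertical v_y0 = 26.10 sin 16.8° = 7.544 m/s.
Landing at launch height ⇒ T = 2 v_y0 / g = 2 × 7.544 / 19.4 = 0.7777 s.

0.778 s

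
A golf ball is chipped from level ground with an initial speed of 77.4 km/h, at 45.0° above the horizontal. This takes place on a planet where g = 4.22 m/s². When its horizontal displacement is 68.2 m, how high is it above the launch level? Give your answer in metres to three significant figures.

Convert: 77.4 km/h = 77.4/3.6 = 21.50 m/s.
Horizontal component vₓ = 21.50 cos 45.0° = 15.20 m/s; vertical v_y0 = 21.50 sin 45.0° = 15.20 m/s.
Time to reach x = 68.2 m: t = x/vₓ = 68.2/15.20 = 4.486 s.
Height: y = v_y0 t − ½ g t² = 15.20 × 4.486 − 2.110 × 4.486² = 68.20 − 42.46 = 25.74 m.

25.7 m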